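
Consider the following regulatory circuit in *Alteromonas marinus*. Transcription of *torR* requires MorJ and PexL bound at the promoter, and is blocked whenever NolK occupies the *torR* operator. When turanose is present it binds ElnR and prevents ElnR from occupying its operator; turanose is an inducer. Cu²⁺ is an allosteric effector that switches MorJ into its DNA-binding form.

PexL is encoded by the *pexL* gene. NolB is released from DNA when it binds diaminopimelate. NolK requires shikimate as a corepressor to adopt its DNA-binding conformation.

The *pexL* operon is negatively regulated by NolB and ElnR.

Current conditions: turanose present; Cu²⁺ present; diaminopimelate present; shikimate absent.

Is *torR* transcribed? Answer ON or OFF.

ON

Cu²⁺ is present, so MorJ is active.
Shikimate is absent, so NolK is inactive.
Diaminopimelate is present, so NolB is inactive.
Turanose is present, so ElnR is inactive.
With no repressor bound, *pexL* is transcribed.
So PexL is produced and active.
No repressor is bound and MorJ and PexL are active, so *torR* is transcribed.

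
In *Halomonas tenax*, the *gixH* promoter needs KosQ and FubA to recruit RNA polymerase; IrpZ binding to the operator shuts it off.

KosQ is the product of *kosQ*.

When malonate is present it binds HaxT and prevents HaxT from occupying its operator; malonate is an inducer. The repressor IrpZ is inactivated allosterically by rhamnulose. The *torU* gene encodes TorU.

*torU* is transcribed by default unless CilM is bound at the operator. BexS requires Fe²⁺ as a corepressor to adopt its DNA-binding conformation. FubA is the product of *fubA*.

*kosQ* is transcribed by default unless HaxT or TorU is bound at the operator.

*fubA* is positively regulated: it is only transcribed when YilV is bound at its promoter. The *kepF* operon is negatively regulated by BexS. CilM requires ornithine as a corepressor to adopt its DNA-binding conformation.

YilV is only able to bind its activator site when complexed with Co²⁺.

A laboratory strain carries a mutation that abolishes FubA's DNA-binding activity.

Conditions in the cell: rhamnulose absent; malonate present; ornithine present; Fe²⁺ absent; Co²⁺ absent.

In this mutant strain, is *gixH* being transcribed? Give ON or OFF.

OFF

Malonate is present, so HaxT is inactive.
Ornithine is present, so CilM is active.
With repressor CilM bound, *torU* is not transcribed.
So TorU is not produced.
With no repressor bound, *kosQ* is transcribed.
So KosQ is produced and active.
Rhamnulose is absent, so IrpZ is active.
FubA is non-functional in this strain, so it has no effect.
With repressor IrpZ bound, *gixH* is not transcribed.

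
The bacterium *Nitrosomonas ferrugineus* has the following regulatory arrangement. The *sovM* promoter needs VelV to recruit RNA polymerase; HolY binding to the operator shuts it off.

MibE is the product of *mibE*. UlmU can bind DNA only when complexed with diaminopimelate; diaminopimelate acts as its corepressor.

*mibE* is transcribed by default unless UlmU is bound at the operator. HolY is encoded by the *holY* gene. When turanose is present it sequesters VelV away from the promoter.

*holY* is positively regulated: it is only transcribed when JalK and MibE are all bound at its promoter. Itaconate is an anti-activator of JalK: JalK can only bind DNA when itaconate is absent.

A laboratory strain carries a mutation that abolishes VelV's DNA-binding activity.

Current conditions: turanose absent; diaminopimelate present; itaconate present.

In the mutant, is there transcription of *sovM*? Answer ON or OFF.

VelV is non-functional in this strain, so it has no effect.
Itaconate is present, so JalK is inactive.
Diaminopimelate is present, so UlmU is active.
With repressor UlmU bound, *mibE* is not transcribed.
So MibE is not produced.
Required activator JalK is absent, so *holY* is not transcribed.
So HolY is not produced.
Required activator VelV is absent, so *sovM* is not transcribed.

OFF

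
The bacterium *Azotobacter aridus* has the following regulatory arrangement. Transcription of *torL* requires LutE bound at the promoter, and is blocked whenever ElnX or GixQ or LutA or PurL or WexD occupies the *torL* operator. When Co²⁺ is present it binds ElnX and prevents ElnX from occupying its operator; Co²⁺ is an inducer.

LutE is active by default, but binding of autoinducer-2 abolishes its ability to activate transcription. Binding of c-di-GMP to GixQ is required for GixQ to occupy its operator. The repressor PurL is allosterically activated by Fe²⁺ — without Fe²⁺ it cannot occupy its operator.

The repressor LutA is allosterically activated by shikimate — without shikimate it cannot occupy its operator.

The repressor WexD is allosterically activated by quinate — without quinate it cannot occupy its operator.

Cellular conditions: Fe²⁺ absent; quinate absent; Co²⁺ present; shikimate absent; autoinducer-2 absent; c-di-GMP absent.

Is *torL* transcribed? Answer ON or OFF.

ON

Co²⁺ is present, so ElnX is inactive.
c-di-GMP is absent, so GixQ is inactive.
Shikimate is absent, so LutA is inactive.
Fe²⁺ is absent, so PurL is inactive.
Quinate is absent, so WexD is inactive.
Autoinducer-2 is absent, so LutE is active.
No repressor is bound and LutE is active, so *torL* is transcribed.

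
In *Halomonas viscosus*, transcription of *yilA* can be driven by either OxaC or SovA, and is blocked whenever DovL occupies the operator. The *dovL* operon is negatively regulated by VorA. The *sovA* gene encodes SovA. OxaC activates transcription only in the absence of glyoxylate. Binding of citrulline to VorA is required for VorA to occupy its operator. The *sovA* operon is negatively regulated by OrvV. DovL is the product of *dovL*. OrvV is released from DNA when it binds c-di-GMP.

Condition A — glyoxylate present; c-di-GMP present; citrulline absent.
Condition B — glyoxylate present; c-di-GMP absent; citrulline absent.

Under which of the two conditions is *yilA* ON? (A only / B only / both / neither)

neither

Condition A:
Glyoxylate is present, so OxaC is inactive.
c-di-GMP is present, so OrvV is inactive.
With no repressor bound, *sovA* is transcribed.
So SovA is produced and active.
Citrulline is absent, so VorA is inactive.
With no repressor bound, *dovL* is transcribed.
So DovL is produced and active.
With repressor DovL bound, *yilA* is not transcribed.
→ *yilA* is OFF in A.
Condition B:
Glyoxylate is present, so OxaC is inactive.
c-di-GMP is absent, so OrvV is active.
With repressor OrvV bound, *sovA* is not transcribed.
So SovA is not produced.
Citrulline is absent, so VorA is inactive.
With no repressor bound, *dovL* is transcribed.
So DovL is produced and active.
With repressor DovL bound, *yilA* is not transcribed.
→ *yilA* is OFF in B.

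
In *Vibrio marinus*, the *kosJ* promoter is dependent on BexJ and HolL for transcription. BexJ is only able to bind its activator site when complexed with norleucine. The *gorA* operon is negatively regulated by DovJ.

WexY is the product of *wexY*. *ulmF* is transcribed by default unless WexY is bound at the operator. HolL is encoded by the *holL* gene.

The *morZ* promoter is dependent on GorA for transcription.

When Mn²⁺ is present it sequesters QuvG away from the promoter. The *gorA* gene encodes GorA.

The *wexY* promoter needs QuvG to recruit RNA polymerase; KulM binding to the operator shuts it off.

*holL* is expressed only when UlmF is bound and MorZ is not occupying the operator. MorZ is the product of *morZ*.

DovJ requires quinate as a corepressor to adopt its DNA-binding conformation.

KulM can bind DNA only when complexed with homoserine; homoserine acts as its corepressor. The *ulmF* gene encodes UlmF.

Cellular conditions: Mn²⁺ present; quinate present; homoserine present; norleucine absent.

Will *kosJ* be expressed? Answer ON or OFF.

Norleucine is absent, so BexJ is inactive.
Mn²⁺ is present, so QuvG is inactive.
Homoserine is present, so KulM is active.
With repressor KulM bound, *wexY* is not transcribed.
So WexY is not produced.
With no repressor bound, *ulmF* is transcribed.
So UlmF is produced and active.
Quinate is present, so DovJ is active.
With repressor DovJ bound, *gorA* is not transcribed.
So GorA is not produced.
Required activator GorA is absent, so *morZ* is not transcribed.
So MorZ is not produced.
No repressor is bound and UlmF is active, so *holL* is transcribed.
So HolL is produced and active.
Required activator BexJ is absent, so *kosJ* is not transcribed.

OFF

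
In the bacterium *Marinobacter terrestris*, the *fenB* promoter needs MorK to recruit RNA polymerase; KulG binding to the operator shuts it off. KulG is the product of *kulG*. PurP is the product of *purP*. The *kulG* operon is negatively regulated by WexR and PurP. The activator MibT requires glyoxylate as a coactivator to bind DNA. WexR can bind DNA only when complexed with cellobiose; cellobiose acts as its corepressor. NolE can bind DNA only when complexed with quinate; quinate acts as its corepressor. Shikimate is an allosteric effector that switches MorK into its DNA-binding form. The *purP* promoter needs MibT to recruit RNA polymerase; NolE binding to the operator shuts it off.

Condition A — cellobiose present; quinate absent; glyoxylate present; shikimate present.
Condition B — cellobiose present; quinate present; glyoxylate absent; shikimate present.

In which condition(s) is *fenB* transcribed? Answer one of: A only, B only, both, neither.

both

Condition A:
Cellobiose is present, so WexR is active.
Quinate is absent, so NolE is inactive.
Glyoxylate is present, so MibT is active.
No repressor is bound and MibT is active, so *purP* is transcribed.
So PurP is produced and active.
With repressor WexR bound, *kulG* is not transcribed.
So KulG is not produced.
Shikimate is present, so MorK is active.
No repressor is bound and MorK is active, so *fenB* is transcribed.
→ *fenB* is ON in A.
Condition B:
Cellobiose is present, so WexR is active.
Quinate is present, so NolE is active.
Glyoxylate is absent, so MibT is inactive.
With repressor NolE bound, *purP* is not transcribed.
So PurP is not produced.
With repressor WexR bound, *kulG* is not transcribed.
So KulG is not produced.
Shikimate is present, so MorK is active.
No repressor is bound and MorK is active, so *fenB* is transcribed.
→ *fenB* is ON in B.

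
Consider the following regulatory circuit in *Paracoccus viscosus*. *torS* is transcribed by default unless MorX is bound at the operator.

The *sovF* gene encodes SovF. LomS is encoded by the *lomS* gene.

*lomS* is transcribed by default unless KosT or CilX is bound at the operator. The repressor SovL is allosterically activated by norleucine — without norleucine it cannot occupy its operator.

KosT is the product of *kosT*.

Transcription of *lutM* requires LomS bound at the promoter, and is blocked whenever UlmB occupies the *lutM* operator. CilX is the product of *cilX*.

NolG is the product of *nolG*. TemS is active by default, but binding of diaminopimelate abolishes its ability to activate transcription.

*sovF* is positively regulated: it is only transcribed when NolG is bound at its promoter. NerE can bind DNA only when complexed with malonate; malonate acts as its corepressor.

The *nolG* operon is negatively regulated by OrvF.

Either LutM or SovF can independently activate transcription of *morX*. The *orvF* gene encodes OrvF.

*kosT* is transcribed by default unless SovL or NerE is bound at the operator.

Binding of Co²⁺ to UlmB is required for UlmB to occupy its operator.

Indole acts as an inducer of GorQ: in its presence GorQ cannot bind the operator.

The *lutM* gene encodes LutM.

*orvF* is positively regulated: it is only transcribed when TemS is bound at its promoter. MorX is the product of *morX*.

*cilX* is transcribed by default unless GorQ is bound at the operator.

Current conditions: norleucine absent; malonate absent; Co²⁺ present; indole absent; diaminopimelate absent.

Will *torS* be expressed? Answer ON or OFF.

ON

Norleucine is absent, so SovL is inactive.
Malonate is absent, so NerE is inactive.
With no repressor bound, *kosT* is transcribed.
So KosT is produced and active.
Indole is absent, so GorQ is active.
With repressor GorQ bound, *cilX* is not transcribed.
So CilX is not produced.
With repressor KosT bound, *lomS* is not transcribed.
So LomS is not produced.
Co²⁺ is present, so UlmB is active.
With repressor UlmB bound, *lutM* is not transcribed.
So LutM is not produced.
Diaminopimelate is absent, so TemS is active.
No repressor is bound and TemS is active, so *orvF* is transcribed.
So OrvF is produced and active.
With repressor OrvF bound, *nolG* is not transcribed.
So NolG is not produced.
Required activator NolG is absent, so *sovF* is not transcribed.
So SovF is not produced.
No activator is available at the *morX* promoter, so *morX* is not transcribed.
So MorX is not produced.
With no repressor bound, *torS* is transcribed.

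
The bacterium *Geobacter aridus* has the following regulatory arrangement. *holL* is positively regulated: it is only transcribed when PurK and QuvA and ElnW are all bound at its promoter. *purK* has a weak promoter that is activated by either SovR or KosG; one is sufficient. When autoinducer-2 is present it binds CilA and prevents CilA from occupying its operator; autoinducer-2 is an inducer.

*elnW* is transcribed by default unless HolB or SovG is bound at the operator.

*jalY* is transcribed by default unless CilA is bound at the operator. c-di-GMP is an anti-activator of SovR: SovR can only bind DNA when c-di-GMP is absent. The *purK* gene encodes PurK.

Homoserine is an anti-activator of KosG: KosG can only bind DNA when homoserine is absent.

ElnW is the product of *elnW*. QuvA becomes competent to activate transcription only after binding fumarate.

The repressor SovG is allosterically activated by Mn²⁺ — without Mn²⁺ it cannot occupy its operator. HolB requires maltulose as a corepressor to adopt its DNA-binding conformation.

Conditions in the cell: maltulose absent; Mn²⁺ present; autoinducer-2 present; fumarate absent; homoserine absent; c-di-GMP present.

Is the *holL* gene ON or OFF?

OFF

c-di-GMP is present, so SovR is inactive.
Homoserine is absent, so KosG is active.
Activator KosG is present, so *purK* is transcribed.
So PurK is produced and active.
Fumarate is absent, so QuvA is inactive.
Maltulose is absent, so HolB is inactive.
Mn²⁺ is present, so SovG is active.
With repressor SovG bound, *elnW* is not transcribed.
So ElnW is not produced.
Required activator QuvA is absent, so *holL* is not transcribed.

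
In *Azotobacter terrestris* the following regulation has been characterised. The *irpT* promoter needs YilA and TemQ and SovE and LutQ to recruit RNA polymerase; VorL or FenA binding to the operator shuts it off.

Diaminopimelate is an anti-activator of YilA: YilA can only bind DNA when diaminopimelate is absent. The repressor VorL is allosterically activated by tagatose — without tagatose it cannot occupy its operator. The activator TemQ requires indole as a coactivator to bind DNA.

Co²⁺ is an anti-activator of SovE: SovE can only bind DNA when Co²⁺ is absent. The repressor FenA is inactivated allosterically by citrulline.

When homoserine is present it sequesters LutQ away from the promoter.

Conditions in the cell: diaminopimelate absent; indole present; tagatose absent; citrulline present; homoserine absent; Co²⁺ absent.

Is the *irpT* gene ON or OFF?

ON

Diaminopimelate is absent, so YilA is active.
Tagatose is absent, so VorL is inactive.
Citrulline is present, so FenA is inactive.
Indole is present, so TemQ is active.
Co²⁺ is absent, so SovE is active.
Homoserine is absent, so LutQ is active.
No repressor is bound and YilA and TemQ and SovE and LutQ are active, so *irpT* is transcribed.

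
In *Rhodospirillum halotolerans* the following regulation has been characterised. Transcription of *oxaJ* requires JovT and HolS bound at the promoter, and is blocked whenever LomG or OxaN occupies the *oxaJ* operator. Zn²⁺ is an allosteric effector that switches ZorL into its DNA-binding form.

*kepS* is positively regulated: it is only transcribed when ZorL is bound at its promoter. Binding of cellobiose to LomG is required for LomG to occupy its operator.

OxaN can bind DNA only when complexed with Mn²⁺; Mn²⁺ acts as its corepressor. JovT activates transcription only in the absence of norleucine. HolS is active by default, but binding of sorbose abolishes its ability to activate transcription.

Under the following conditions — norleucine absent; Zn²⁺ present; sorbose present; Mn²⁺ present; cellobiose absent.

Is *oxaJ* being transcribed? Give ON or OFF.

Cellobiose is absent, so LomG is inactive.
Norleucine is absent, so JovT is active.
Sorbose is present, so HolS is inactive.
Mn²⁺ is present, so OxaN is active.
With repressor OxaN bound, *oxaJ* is not transcribed.

OFF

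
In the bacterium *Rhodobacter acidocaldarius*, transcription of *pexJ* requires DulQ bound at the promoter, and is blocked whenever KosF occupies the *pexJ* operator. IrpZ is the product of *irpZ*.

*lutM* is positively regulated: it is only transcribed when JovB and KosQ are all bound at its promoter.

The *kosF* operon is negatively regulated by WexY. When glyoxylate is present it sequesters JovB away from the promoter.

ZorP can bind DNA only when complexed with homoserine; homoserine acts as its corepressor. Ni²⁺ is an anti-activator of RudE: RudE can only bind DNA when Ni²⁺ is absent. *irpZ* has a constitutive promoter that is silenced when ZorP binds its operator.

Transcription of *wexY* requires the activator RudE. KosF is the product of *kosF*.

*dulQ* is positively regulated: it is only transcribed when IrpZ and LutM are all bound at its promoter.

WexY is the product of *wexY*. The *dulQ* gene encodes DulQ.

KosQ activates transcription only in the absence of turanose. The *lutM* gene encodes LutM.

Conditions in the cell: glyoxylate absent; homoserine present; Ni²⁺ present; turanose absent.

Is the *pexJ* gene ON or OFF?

Homoserine is present, so ZorP is active.
With repressor ZorP bound, *irpZ* is not transcribed.
So IrpZ is not produced.
Glyoxylate is absent, so JovB is active.
Turanose is absent, so KosQ is active.
No repressor is bound and JovB and KosQ are active, so *lutM* is transcribed.
So LutM is produced and active.
Required activator IrpZ is absent, so *dulQ* is not transcribed.
So DulQ is not produced.
Ni²⁺ is present, so RudE is inactive.
Required activator RudE is absent, so *wexY* is not transcribed.
So WexY is not produced.
With no repressor bound, *kosF* is transcribed.
So KosF is produced and active.
With repressor KosF bound, *pexJ* is not transcribed.

OFF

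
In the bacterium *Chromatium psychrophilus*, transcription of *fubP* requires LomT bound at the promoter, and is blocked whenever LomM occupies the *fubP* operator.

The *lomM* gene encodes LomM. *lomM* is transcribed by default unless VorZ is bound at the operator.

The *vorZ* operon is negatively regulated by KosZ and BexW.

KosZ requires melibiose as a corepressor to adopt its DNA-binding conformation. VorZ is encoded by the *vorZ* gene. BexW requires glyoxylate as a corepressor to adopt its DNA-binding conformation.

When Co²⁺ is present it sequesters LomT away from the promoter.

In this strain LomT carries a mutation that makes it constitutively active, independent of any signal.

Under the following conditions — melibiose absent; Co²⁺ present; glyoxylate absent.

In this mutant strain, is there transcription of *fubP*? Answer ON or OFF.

Melibiose is absent, so KosZ is inactive.
Glyoxylate is absent, so BexW is inactive.
With no repressor bound, *vorZ* is transcribed.
So VorZ is produced and active.
With repressor VorZ bound, *lomM* is not transcribed.
So LomM is not produced.
LomT is constitutively active in this strain.
No repressor is bound and LomT is active, so *fubP* is transcribed.

ON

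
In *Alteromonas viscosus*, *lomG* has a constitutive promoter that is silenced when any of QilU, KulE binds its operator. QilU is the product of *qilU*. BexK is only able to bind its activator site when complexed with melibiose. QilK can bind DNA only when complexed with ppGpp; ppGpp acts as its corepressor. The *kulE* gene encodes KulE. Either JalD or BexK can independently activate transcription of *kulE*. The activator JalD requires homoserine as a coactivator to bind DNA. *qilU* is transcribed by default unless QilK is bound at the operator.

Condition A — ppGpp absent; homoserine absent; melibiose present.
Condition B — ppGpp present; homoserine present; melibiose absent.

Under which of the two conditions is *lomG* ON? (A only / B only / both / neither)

Condition A:
ppGpp is absent, so QilK is inactive.
With no repressor bound, *qilU* is transcribed.
So QilU is produced and active.
Homoserine is absent, so JalD is inactive.
Melibiose is present, so BexK is active.
Activator BexK is present, so *kulE* is transcribed.
So KulE is produced and active.
With repressor QilU bound, *lomG* is not transcribed.
→ *lomG* is OFF in A.
Condition B:
ppGpp is present, so QilK is active.
With repressor QilK bound, *qilU* is not transcribed.
So QilU is not produced.
Homoserine is present, so JalD is active.
Melibiose is absent, so BexK is inactive.
Activator JalD is present, so *kulE* is transcribed.
So KulE is produced and active.
With repressor KulE bound, *lomG* is not transcribed.
→ *lomG* is OFF in B.

neither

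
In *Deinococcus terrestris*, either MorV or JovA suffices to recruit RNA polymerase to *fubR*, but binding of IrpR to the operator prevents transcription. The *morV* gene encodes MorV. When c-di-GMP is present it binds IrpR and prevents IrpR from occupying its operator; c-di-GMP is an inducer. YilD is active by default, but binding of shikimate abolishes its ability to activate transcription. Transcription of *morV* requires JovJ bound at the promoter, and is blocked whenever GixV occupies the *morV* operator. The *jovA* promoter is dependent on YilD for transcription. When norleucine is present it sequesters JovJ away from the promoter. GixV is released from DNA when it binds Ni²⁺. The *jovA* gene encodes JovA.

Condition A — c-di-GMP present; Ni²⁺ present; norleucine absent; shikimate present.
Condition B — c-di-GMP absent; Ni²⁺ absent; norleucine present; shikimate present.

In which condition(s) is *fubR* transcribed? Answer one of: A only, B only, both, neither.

Condition A:
c-di-GMP is present, so IrpR is inactive.
Ni²⁺ is present, so GixV is inactive.
Norleucine is absent, so JovJ is active.
No repressor is bound and JovJ is active, so *morV* is transcribed.
So MorV is produced and active.
Shikimate is present, so YilD is inactive.
Required activator YilD is absent, so *jovA* is not transcribed.
So JovA is not produced.
Activator MorV is present, so *fubR* is transcribed.
→ *fubR* is ON in A.
Condition B:
c-di-GMP is absent, so IrpR is active.
Ni²⁺ is absent, so GixV is active.
Norleucine is present, so JovJ is inactive.
With repressor GixV bound, *morV* is not transcribed.
So MorV is not produced.
Shikimate is present, so YilD is inactive.
Required activator YilD is absent, so *jovA* is not transcribed.
So JovA is not produced.
With repressor IrpR bound, *fubR* is not transcribed.
→ *fubR* is OFF in B.

A only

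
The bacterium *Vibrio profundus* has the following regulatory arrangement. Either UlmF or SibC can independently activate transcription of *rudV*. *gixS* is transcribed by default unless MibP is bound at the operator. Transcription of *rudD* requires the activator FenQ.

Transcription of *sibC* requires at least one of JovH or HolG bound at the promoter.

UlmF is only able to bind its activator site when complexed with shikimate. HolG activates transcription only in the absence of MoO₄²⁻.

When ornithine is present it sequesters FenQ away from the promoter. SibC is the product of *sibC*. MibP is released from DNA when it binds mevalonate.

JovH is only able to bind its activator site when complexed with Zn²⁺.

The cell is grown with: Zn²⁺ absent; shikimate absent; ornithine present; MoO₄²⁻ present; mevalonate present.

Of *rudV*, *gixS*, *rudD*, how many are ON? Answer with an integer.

1

Shikimate is absent, so UlmF is inactive.
Zn²⁺ is absent, so JovH is inactive.
MoO₄²⁻ is present, so HolG is inactive.
No activator is available at the *sibC* promoter, so *sibC* is not transcribed.
So SibC is not produced.
No activator is available at the *rudV* promoter, so *rudV* is not transcribed.
→ *rudV* is OFF.
Mevalonate is present, so MibP is inactive.
With no repressor bound, *gixS* is transcribed.
→ *gixS* is ON.
Ornithine is present, so FenQ is inactive.
Required activator FenQ is absent, so *rudD* is not transcribed.
→ *rudD* is OFF.
1 of the 3 genes is transcribed.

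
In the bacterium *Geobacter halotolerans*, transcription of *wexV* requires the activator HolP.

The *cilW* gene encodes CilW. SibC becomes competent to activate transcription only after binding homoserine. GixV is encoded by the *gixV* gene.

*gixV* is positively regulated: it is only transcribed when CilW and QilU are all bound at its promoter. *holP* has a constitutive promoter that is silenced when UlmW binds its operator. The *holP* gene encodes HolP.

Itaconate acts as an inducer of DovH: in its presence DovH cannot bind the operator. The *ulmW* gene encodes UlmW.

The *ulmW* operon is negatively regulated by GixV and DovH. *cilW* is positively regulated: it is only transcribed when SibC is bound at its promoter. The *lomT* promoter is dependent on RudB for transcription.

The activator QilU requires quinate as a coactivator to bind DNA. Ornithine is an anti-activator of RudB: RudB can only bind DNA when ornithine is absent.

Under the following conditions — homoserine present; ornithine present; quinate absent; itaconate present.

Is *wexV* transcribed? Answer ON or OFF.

Homoserine is present, so SibC is active.
No repressor is bound and SibC is active, so *cilW* is transcribed.
So CilW is produced and active.
Quinate is absent, so QilU is inactive.
Required activator QilU is absent, so *gixV* is not transcribed.
So GixV is not produced.
Itaconate is present, so DovH is inactive.
With no repressor bound, *ulmW* is transcribed.
So UlmW is produced and active.
With repressor UlmW bound, *holP* is not transcribed.
So HolP is not produced.
Required activator HolP is absent, so *wexV* is not transcribed.

OFF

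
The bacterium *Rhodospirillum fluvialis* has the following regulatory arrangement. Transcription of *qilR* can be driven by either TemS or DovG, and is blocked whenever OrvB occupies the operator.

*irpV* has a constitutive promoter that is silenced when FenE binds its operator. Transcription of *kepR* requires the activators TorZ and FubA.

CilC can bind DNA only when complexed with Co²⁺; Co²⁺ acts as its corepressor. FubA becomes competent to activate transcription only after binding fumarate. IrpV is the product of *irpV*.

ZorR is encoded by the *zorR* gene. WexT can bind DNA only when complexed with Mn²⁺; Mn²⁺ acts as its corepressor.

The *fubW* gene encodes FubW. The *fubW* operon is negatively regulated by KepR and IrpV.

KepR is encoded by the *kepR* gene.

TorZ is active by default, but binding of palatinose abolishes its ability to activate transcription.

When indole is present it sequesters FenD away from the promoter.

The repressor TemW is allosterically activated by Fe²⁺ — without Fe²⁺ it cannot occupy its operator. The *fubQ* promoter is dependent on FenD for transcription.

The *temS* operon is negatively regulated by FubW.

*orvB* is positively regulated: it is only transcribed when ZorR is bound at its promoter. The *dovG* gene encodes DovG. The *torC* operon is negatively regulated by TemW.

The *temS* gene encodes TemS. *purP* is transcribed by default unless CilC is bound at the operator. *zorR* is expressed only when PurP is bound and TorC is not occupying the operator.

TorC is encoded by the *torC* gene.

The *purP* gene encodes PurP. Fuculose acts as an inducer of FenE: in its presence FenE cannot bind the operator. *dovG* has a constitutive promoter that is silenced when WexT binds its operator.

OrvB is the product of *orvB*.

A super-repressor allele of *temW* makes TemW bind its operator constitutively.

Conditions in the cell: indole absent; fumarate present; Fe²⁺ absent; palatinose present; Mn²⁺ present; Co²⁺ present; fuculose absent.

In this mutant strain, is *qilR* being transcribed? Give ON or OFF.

Palatinose is present, so TorZ is inactive.
Fumarate is present, so FubA is active.
Required activator TorZ is absent, so *kepR* is not transcribed.
So KepR is not produced.
Fuculose is absent, so FenE is active.
With repressor FenE bound, *irpV* is not transcribed.
So IrpV is not produced.
With no repressor bound, *fubW* is transcribed.
So FubW is produced and active.
With repressor FubW bound, *temS* is not transcribed.
So TemS is not produced.
TemW is constitutively active in this strain.
With repressor TemW bound, *torC* is not transcribed.
So TorC is not produced.
Co²⁺ is present, so CilC is active.
With repressor CilC bound, *purP* is not transcribed.
So PurP is not produced.
Required activator PurP is absent, so *zorR* is not transcribed.
So ZorR is not produced.
Required activator ZorR is absent, so *orvB* is not transcribed.
So OrvB is not produced.
Mn²⁺ is present, so WexT is active.
With repressor WexT bound, *dovG* is not transcribed.
So DovG is not produced.
No activator is available at the *qilR* promoter, so *qilR* is not transcribed.

OFF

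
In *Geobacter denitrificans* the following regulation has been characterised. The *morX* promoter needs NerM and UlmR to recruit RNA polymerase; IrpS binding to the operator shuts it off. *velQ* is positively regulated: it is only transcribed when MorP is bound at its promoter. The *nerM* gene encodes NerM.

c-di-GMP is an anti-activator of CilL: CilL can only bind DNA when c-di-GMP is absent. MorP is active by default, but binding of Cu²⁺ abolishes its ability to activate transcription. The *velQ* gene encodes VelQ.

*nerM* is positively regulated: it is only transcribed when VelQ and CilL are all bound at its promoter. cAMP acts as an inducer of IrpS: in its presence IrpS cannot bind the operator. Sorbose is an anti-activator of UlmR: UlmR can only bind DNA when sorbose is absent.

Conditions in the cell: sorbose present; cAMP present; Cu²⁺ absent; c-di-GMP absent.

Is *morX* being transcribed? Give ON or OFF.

OFF

cAMP is present, so IrpS is inactive.
Cu²⁺ is absent, so MorP is active.
No repressor is bound and MorP is active, so *velQ* is transcribed.
So VelQ is produced and active.
c-di-GMP is absent, so CilL is active.
No repressor is bound and VelQ and CilL are active, so *nerM* is transcribed.
So NerM is produced and active.
Sorbose is present, so UlmR is inactive.
Required activator UlmR is absent, so *morX* is not transcribed.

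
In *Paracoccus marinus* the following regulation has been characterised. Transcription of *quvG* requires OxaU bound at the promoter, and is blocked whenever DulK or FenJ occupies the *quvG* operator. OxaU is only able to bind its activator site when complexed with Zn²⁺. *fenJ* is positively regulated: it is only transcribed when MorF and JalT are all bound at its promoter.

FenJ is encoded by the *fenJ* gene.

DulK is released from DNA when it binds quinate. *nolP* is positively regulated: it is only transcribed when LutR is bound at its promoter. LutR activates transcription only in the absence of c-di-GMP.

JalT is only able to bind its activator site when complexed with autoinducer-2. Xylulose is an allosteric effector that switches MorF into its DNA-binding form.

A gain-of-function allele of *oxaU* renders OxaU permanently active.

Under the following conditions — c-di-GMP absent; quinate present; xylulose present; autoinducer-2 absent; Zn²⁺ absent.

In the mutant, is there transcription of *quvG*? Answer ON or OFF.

Quinate is present, so DulK is inactive.
OxaU is constitutively active in this strain.
Xylulose is present, so MorF is active.
Autoinducer-2 is absent, so JalT is inactive.
Required activator JalT is absent, so *fenJ* is not transcribed.
So FenJ is not produced.
No repressor is bound and OxaU is active, so *quvG* is transcribed.

ON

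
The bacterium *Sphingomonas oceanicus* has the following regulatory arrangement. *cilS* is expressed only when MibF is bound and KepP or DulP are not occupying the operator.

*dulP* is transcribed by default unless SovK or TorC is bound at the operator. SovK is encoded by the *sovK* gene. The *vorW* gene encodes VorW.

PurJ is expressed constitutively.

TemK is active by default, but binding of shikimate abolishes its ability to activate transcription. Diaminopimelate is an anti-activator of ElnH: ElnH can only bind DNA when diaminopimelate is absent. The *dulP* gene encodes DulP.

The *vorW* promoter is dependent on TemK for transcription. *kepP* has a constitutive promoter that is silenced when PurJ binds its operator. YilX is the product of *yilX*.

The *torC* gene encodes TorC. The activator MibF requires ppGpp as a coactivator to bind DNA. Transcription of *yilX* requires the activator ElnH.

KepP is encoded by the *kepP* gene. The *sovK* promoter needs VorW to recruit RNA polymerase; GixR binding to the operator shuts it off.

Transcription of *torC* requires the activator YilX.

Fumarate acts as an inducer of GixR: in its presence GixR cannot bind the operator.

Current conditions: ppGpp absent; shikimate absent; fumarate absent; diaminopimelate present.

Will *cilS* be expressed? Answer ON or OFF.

ppGpp is absent, so MibF is inactive.
PurJ is produced constitutively and is active.
With repressor PurJ bound, *kepP* is not transcribed.
So KepP is not produced.
Fumarate is absent, so GixR is active.
Shikimate is absent, so TemK is active.
No repressor is bound and TemK is active, so *vorW* is transcribed.
So VorW is produced and active.
With repressor GixR bound, *sovK* is not transcribed.
So SovK is not produced.
Diaminopimelate is present, so ElnH is inactive.
Required activator ElnH is absent, so *yilX* is not transcribed.
So YilX is not produced.
Required activator YilX is absent, so *torC* is not transcribed.
So TorC is not produced.
With no repressor bound, *dulP* is transcribed.
So DulP is produced and active.
With repressor DulP bound, *cilS* is not transcribed.

OFF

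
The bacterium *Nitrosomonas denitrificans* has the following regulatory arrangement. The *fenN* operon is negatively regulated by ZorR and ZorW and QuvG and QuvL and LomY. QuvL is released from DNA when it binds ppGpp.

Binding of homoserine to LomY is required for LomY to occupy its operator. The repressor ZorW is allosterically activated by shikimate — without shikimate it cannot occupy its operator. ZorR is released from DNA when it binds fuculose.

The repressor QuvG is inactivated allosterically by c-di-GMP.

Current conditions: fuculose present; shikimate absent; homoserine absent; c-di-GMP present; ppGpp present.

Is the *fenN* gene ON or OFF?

ON

Fuculose is present, so ZorR is inactive.
Shikimate is absent, so ZorW is inactive.
c-di-GMP is present, so QuvG is inactive.
ppGpp is present, so QuvL is inactive.
Homoserine is absent, so LomY is inactive.
With no repressor bound, *fenN* is transcribed.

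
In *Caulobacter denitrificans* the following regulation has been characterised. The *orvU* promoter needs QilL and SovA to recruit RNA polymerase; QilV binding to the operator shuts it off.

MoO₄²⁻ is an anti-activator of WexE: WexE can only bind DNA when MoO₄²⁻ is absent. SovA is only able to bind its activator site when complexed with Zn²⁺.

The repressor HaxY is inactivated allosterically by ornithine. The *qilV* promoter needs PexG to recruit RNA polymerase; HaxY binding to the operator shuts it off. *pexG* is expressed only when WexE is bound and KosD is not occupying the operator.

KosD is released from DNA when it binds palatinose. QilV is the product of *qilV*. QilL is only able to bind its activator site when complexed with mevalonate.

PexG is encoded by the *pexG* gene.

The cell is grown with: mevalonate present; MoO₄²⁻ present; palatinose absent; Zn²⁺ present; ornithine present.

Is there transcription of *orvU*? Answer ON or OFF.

ON

Mevalonate is present, so QilL is active.
MoO₄²⁻ is present, so WexE is inactive.
Palatinose is absent, so KosD is active.
With repressor KosD bound, *pexG* is not transcribed.
So PexG is not produced.
Ornithine is present, so HaxY is inactive.
Required activator PexG is absent, so *qilV* is not transcribed.
So QilV is not produced.
Zn²⁺ is present, so SovA is active.
No repressor is bound and QilL and SovA are active, so *orvU* is transcribed.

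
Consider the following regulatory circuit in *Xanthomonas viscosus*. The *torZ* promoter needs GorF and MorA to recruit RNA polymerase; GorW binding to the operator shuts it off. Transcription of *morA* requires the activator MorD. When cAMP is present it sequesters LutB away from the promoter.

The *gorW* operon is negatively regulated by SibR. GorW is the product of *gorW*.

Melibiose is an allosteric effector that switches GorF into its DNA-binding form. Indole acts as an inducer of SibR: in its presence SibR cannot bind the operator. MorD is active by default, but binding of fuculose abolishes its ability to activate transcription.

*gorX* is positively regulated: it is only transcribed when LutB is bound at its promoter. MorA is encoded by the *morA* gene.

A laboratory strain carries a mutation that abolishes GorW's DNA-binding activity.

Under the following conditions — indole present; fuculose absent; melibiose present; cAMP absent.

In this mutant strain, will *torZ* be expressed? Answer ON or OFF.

ON

GorW is non-functional in this strain, so it has no effect.
Melibiose is present, so GorF is active.
Fuculose is absent, so MorD is active.
No repressor is bound and MorD is active, so *morA* is transcribed.
So MorA is produced and active.
No repressor is bound and GorF and MorA are active, so *torZ* is transcribed.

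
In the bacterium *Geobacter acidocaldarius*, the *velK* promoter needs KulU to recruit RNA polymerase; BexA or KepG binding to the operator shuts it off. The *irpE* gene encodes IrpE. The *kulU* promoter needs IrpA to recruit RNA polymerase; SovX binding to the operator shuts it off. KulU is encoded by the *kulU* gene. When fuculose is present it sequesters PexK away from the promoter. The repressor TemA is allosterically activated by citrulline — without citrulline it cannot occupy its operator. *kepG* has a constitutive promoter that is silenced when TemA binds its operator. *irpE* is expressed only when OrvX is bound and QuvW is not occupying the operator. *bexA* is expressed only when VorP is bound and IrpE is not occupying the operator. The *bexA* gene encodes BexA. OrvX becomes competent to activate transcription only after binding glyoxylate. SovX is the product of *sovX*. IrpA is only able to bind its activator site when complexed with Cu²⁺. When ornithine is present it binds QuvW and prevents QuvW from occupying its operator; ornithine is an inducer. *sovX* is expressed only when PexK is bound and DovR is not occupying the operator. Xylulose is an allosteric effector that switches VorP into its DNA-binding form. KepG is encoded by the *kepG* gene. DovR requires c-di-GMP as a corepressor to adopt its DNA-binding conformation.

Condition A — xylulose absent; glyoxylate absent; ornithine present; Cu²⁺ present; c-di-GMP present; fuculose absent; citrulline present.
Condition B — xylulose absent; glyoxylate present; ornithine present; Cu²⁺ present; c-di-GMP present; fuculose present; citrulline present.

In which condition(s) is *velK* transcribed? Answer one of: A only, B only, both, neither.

Condition A:
Xylulose is absent, so VorP is inactive.
Glyoxylate is absent, so OrvX is inactive.
Ornithine is present, so QuvW is inactive.
Required activator OrvX is absent, so *irpE* is not transcribed.
So IrpE is not produced.
Required activator VorP is absent, so *bexA* is not transcribed.
So BexA is not produced.
Cu²⁺ is present, so IrpA is active.
c-di-GMP is present, so DovR is active.
Fuculose is absent, so PexK is active.
With repressor DovR bound, *sovX* is not transcribed.
So SovX is not produced.
No repressor is bound and IrpA is active, so *kulU* is transcribed.
So KulU is produced and active.
Citrulline is present, so TemA is active.
With repressor TemA bound, *kepG* is not transcribed.
So KepG is not produced.
No repressor is bound and KulU is active, so *velK* is transcribed.
→ *velK* is ON in A.
Condition B:
Xylulose is absent, so VorP is inactive.
Glyoxylate is present, so OrvX is active.
Ornithine is present, so QuvW is inactive.
No repressor is bound and OrvX is active, so *irpE* is transcribed.
So IrpE is produced and active.
With repressor IrpE bound, *bexA* is not transcribed.
So BexA is not produced.
Cu²⁺ is present, so IrpA is active.
c-di-GMP is present, so DovR is active.
Fuculose is present, so PexK is inactive.
With repressor DovR bound, *sovX* is not transcribed.
So SovX is not produced.
No repressor is bound and IrpA is active, so *kulU* is transcribed.
So KulU is produced and active.
Citrulline is present, so TemA is active.
With repressor TemA bound, *kepG* is not transcribed.
So KepG is not produced.
No repressor is bound and KulU is active, so *velK* is transcribed.
→ *velK* is ON in B.

both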